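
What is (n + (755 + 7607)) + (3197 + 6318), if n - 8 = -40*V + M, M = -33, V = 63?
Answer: 15332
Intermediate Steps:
n = -2545 (n = 8 + (-40*63 - 33) = 8 + (-2520 - 33) = 8 - 2553 = -2545)
(n + (755 + 7607)) + (3197 + 6318) = (-2545 + (755 + 7607)) + (3197 + 6318) = (-2545 + 8362) + 9515 = 5817 + 9515 = 15332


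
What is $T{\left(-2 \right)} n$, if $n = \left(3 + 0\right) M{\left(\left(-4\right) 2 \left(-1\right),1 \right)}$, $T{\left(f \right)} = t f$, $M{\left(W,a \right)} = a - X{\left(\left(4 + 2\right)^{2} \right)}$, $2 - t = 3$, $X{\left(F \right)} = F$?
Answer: $-210$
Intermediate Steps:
$t = -1$ ($t = 2 - 3 = -1$)
$M{\left(W,a \right)} = -36 + a$ ($M{\left(W,a \right)} = a - \left(4 + 2\right)^{2} = a - 6^{2} = a - 36 = -36 + a$)
$T{\left(f \right)} = - f$
$n = -105$ ($n = \left(3 + 0\right) \left(-36 + 1\right) = 3 \left(-35\right) = -105$)
$T{\left(-2 \right)} n = \left(-1\right) \left(-2\right) \left(-105\right) = 2 \left(-105\right) = -210$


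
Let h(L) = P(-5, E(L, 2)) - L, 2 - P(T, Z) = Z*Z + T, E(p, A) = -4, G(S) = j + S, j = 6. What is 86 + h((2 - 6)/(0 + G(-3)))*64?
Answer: -1214/3 ≈ -404.67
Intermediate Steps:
G(S) = 6 + S
P(T, Z) = 2 - T - Z² (P(T, Z) = 2 - (Z*Z + T) = 2 - (Z² + T) = 2 - (T + Z²) = 2 + (-T - Z²) = 2 - T - Z²)
h(L) = -9 - L (h(L) = (2 - 1*(-5) - 1*(-4)²) - L = (2 + 5 - 1*16) - L = (2 + 5 - 16) - L = -9 - L)
86 + h((2 - 6)/(0 + G(-3)))*64 = 86 + (-9 - (2 - 6)/(0 + (6 - 3)))*64 = 86 + (-9 - (-4)/(0 + 3))*64 = 86 + (-9 - (-4)/3)*64 = 86 + (-9 - 1*(-4/3))*64 = 86 + (-9 + 4/3)*64 = 86 - 23/3*64 = 86 - 1472/3 = -1214/3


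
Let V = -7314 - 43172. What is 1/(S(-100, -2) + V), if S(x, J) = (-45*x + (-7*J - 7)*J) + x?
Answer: -1/46100 ≈ -2.1692e-5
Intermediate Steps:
V = -50486
S(x, J) = -44*x + J*(-7 - 7*J) (S(x, J) = (-45*x + (-7 - 7*J)*J) + x = (-45*x + J*(-7 - 7*J)) + x = -44*x + J*(-7 - 7*J))
1/(S(-100, -2) + V) = 1/((-44*(-100) - 7*(-2) - 7*(-2)**2) - 50486) = 1/((4400 + 14 - 7*4) - 50486) = 1/((4400 + 14 - 28) - 50486) = 1/(4386 - 50486) = 1/(-46100) = -1/46100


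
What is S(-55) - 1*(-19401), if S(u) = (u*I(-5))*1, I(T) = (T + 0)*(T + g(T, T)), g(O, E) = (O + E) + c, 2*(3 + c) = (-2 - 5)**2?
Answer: 42377/2 ≈ 21189.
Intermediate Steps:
c = 43/2 (c = -3 + (-2 - 5)**2/2 = -3 + (1/2)*(-7)**2 = -3 + (1/2)*49 = -3 + 49/2 = 43/2 ≈ 21.500)
g(O, E) = 43/2 + E + O (g(O, E) = (O + E) + 43/2 = (E + O) + 43/2 = 43/2 + E + O)
I(T) = T*(43/2 + 3*T) (I(T) = (T + 0)*(T + (43/2 + T + T)) = T*(T + (43/2 + 2*T)) = T*(43/2 + 3*T))
S(u) = -65*u/2 (S(u) = (u*((1/2)*(-5)*(43 + 6*(-5))))*1 = (u*((1/2)*(-5)*(43 - 30)))*1 = (u*((1/2)*(-5)*13))*1 = (u*(-65/2))*1 = -65*u/2*1 = -65*u/2)
S(-55) - 1*(-19401) = -65/2*(-55) - 1*(-19401) = 3575/2 + 19401 = 42377/2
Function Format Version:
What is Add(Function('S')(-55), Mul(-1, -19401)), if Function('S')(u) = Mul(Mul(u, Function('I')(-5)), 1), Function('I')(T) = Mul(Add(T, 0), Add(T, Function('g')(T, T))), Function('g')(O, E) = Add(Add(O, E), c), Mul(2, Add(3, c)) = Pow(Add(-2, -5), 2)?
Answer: Rational(42377, 2) ≈ 21189.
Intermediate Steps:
c = Rational(43, 2) (c = Add(-3, Mul(Rational(1, 2), Pow(Add(-2, -5), 2))) = Add(-3, Mul(Rational(1, 2), Pow(-7, 2))) = Add(-3, Mul(Rational(1, 2), 49)) = Add(-3, Rational(49, 2)) = Rational(43, 2) ≈ 21.500)
Function('g')(O, E) = Add(Rational(43, 2), E, O) (Function('g')(O, E) = Add(Add(O, E), Rational(43, 2)) = Add(Add(E, O), Rational(43, 2)) = Add(Rational(43, 2), E, O))
Function('I')(T) = Mul(T, Add(Rational(43, 2), Mul(3, T))) (Function('I')(T) = Mul(Add(T, 0), Add(T, Add(Rational(43, 2), T, T))) = Mul(T, Add(T, Add(Rational(43, 2), Mul(2, T)))) = Mul(T, Add(Rational(43, 2), Mul(3, T))))
Function('S')(u) = Mul(Rational(-65, 2), u) (Function('S')(u) = Mul(Mul(u, Mul(Rational(1, 2), -5, Add(43, Mul(6, -5)))), 1) = Mul(Mul(u, Mul(Rational(1, 2), -5, Add(43, -30))), 1) = Mul(Mul(u, Mul(Rational(1, 2), -5, 13)), 1) = Mul(Mul(u, Rational(-65, 2)), 1) = Mul(Mul(Rational(-65, 2), u), 1) = Mul(Rational(-65, 2), u))
Add(Function('S')(-55), Mul(-1, -19401)) = Add(Mul(Rational(-65, 2), -55), Mul(-1, -19401)) = Add(Rational(3575, 2), 19401) = Rational(42377, 2)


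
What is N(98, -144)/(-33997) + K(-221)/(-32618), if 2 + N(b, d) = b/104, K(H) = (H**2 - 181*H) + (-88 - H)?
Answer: -78646062955/28831767796 ≈ -2.7278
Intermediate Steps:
K(H) = -88 + H**2 - 182*H
N(b, d) = -2 + b/104
N(98, -144)/(-33997) + K(-221)/(-32618) = (-2 + (1/104)*98)/(-33997) + (-88 + (-221)**2 - 182*(-221))/(-32618) = (-2 + 49/52)*(-1/33997) + (-88 + 48841 + 40222)*(-1/32618) = -55/52*(-1/33997) + 88975*(-1/32618) = 55/1767844 - 88975/32618 = -78646062955/28831767796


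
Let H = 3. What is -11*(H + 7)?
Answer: -110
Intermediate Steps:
-11*(H + 7) = -11*(3 + 7) = -11*10 = -110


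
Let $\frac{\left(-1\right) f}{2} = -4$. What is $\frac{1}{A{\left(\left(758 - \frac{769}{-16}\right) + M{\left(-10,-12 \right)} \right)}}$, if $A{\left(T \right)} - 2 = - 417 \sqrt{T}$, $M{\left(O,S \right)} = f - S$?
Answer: $- \frac{32}{2298290849} - \frac{1668 \sqrt{13217}}{2298290849} \approx -8.3451 \cdot 10^{-5}$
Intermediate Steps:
$f = 8$ ($f = \left(-2\right) \left(-4\right) = 8$)
$M{\left(O,S \right)} = 8 - S$
$A{\left(T \right)} = 2 - 417 \sqrt{T}$
$\frac{1}{A{\left(\left(758 - \frac{769}{-16}\right) + M{\left(-10,-12 \right)} \right)}} = \frac{1}{2 - 417 \sqrt{\left(758 - \frac{769}{-16}\right) + \left(8 - -12\right)}} = \frac{1}{2 - 417 \sqrt{\left(758 - - \frac{769}{16}\right) + \left(8 + 12\right)}} = \frac{1}{2 - 417 \sqrt{\left(758 + \frac{769}{16}\right) + 20}} = \frac{1}{2 - 417 \sqrt{\frac{12897}{16} + 20}} = \frac{1}{2 - 417 \sqrt{\frac{13217}{16}}} = \frac{1}{2 - 417 \frac{\sqrt{13217}}{4}} = \frac{1}{2 - \frac{417 \sqrt{13217}}{4}}$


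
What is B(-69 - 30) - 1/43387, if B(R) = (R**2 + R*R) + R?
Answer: 846176660/43387 ≈ 19503.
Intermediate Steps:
B(R) = R + 2*R**2 (B(R) = (R**2 + R**2) + R = 2*R**2 + R = R + 2*R**2)
B(-69 - 30) - 1/43387 = (-69 - 30)*(1 + 2*(-69 - 30)) - 1/43387 = -99*(1 + 2*(-99)) - 1*1/43387 = -99*(1 - 198) - 1/43387 = -99*(-197) - 1/43387 = 19503 - 1/43387 = 846176660/43387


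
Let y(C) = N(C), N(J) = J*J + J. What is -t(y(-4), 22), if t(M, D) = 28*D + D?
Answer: -638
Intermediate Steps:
N(J) = J + J**2 (N(J) = J**2 + J = J + J**2)
y(C) = C*(1 + C)
t(M, D) = 29*D
-t(y(-4), 22) = -29*22 = -1*638 = -638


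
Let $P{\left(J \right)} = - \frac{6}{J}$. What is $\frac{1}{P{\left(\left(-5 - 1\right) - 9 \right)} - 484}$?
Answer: $- \frac{5}{2418} \approx -0.0020678$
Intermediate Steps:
$\frac{1}{P{\left(\left(-5 - 1\right) - 9 \right)} - 484} = \frac{1}{- \frac{6}{\left(-5 - 1\right) - 9} - 484} = \frac{1}{- \frac{6}{-6 - 9} - 484} = \frac{1}{- \frac{6}{-15} - 484} = \frac{1}{\left(-6\right) \left(- \frac{1}{15}\right) - 484} = \frac{1}{\frac{2}{5} - 484} = \frac{1}{- \frac{2418}{5}} = - \frac{5}{2418}$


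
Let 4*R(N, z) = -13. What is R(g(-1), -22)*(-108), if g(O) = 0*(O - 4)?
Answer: 351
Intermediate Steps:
g(O) = 0 (g(O) = 0*(-4 + O) = 0)
R(N, z) = -13/4 (R(N, z) = (¼)*(-13) = -13/4)
R(g(-1), -22)*(-108) = -13/4*(-108) = 351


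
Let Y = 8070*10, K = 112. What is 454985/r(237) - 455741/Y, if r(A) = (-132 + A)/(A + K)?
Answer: 284761915171/188300 ≈ 1.5123e+6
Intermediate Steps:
r(A) = (-132 + A)/(112 + A) (r(A) = (-132 + A)/(A + 112) = (-132 + A)/(112 + A))
Y = 80700
454985/r(237) - 455741/Y = 454985/(((-132 + 237)/(112 + 237))) - 455741/80700 = 454985/((105/349)) - 455741*1/80700 = 454985/(((1/349)*105)) - 455741/80700 = 454985/(105/349) - 455741/80700 = 454985*(349/105) - 455741/80700 = 31757953/21 - 455741/80700 = 284761915171/188300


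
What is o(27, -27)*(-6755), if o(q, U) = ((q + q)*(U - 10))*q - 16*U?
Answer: 361487070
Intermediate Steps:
o(q, U) = -16*U + 2*q²*(-10 + U) (o(q, U) = ((2*q)*(-10 + U))*q - 16*U = (2*q*(-10 + U))*q - 16*U = 2*q²*(-10 + U) - 16*U = -16*U + 2*q²*(-10 + U))
o(27, -27)*(-6755) = (-20*27² - 16*(-27) + 2*(-27)*27²)*(-6755) = (-20*729 + 432 + 2*(-27)*729)*(-6755) = (-14580 + 432 - 39366)*(-6755) = -53514*(-6755) = 361487070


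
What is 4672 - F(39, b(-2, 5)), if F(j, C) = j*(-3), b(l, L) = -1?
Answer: 4789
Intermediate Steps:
F(j, C) = -3*j
4672 - F(39, b(-2, 5)) = 4672 - (-3)*39 = 4672 - 1*(-117) = 4672 + 117 = 4789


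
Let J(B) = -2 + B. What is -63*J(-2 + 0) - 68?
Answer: 184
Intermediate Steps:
-63*J(-2 + 0) - 68 = -63*(-2 + (-2 + 0)) - 68 = -63*(-2 - 2) - 68 = -63*(-4) - 68 = 252 - 68 = 184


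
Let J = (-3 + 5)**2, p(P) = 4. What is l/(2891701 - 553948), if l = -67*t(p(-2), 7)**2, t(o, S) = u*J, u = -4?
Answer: -17152/2337753 ≈ -0.0073370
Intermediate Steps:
J = 4 (J = 2**2 = 4)
t(o, S) = -16 (t(o, S) = -4*4 = -16)
l = -17152 (l = -67*(-16)**2 = -67*256 = -17152)
l/(2891701 - 553948) = -17152/(2891701 - 553948) = -17152/2337753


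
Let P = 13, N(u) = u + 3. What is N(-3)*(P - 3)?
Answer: 0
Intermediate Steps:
N(u) = 3 + u
N(-3)*(P - 3) = (3 - 3)*(13 - 3) = 0*10 = 0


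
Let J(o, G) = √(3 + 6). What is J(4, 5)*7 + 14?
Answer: 35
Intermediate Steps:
J(o, G) = 3 (J(o, G) = √9 = 3)
J(4, 5)*7 + 14 = 3*7 + 14 = 21 + 14 = 35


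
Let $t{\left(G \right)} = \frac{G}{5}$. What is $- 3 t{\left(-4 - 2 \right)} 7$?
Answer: $\frac{126}{5} \approx 25.2$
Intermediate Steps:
$t{\left(G \right)} = \frac{G}{5}$ ($t{\left(G \right)} = G \frac{1}{5} = \frac{G}{5}$)
$- 3 t{\left(-4 - 2 \right)} 7 = - 3 \frac{-4 - 2}{5} \cdot 7 = - 3 \cdot \frac{1}{5} \left(-6\right) 7 = \left(-3\right) \left(- \frac{6}{5}\right) 7 = \frac{18}{5} \cdot 7 = \frac{126}{5}$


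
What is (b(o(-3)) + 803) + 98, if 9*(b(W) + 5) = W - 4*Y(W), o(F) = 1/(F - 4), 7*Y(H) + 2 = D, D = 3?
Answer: 56443/63 ≈ 895.92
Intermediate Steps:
Y(H) = 1/7 (Y(H) = -2/7 + (1/7)*3 = -2/7 + 3/7 = 1/7)
o(F) = 1/(-4 + F)
b(W) = -319/63 + W/9 (b(W) = -5 + (W - 4*1/7)/9 = -5 + (W - 4/7)/9 = -5 + (-4/7 + W)/9 = -5 + (-4/63 + W/9) = -319/63 + W/9)
(b(o(-3)) + 803) + 98 = ((-319/63 + 1/(9*(-4 - 3))) + 803) + 98 = ((-319/63 + (1/9)/(-7)) + 803) + 98 = ((-319/63 + (1/9)*(-1/7)) + 803) + 98 = ((-319/63 - 1/63) + 803) + 98 = (-320/63 + 803) + 98 = 50269/63 + 98 = 56443/63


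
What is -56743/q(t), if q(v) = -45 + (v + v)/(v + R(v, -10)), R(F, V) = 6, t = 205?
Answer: 11972773/9085 ≈ 1317.9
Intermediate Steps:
q(v) = -45 + 2*v/(6 + v) (q(v) = -45 + (v + v)/(v + 6) = -45 + (2*v)/(6 + v) = -45 + 2*v/(6 + v))
-56743/q(t) = -56743*(6 + 205)/(-270 - 43*205) = -56743*211/(-270 - 8815) = -56743/((1/211)*(-9085)) = -56743/(-9085/211) = -56743*(-211/9085) = 11972773/9085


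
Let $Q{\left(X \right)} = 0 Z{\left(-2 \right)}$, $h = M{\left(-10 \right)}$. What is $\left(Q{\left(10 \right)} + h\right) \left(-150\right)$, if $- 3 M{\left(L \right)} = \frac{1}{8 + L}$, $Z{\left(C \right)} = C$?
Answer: $-25$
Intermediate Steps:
$M{\left(L \right)} = - \frac{1}{3 \left(8 + L\right)}$
$h = \frac{1}{6}$ ($h = - \frac{1}{24 + 3 \left(-10\right)} = - \frac{1}{24 - 30} = - \frac{1}{-6} = \left(-1\right) \left(- \frac{1}{6}\right) = \frac{1}{6} \approx 0.16667$)
$Q{\left(X \right)} = 0$ ($Q{\left(X \right)} = 0 \left(-2\right) = 0$)
$\left(Q{\left(10 \right)} + h\right) \left(-150\right) = \left(0 + \frac{1}{6}\right) \left(-150\right) = \frac{1}{6} \left(-150\right) = -25$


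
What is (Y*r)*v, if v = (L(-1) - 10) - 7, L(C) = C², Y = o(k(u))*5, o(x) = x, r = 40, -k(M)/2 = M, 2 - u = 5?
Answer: -19200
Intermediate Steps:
u = -3 (u = 2 - 1*5 = 2 - 5 = -3)
k(M) = -2*M
Y = 30 (Y = -2*(-3)*5 = 6*5 = 30)
v = -16 (v = ((-1)² - 10) - 7 = (1 - 10) - 7 = -9 - 7 = -16)
(Y*r)*v = (30*40)*(-16) = 1200*(-16) = -19200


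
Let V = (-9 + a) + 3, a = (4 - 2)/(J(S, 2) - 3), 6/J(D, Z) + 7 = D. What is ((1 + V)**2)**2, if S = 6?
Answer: 4879681/6561 ≈ 743.74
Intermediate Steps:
J(D, Z) = 6/(-7 + D)
a = -2/9 (a = (4 - 2)/(6/(-7 + 6) - 3) = 2/(6/(-1) - 3) = 2/(6*(-1) - 3) = 2/(-6 - 3) = 2/(-9) = 2*(-1/9) = -2/9 ≈ -0.22222)
V = -56/9 (V = (-9 - 2/9) + 3 = -83/9 + 3 = -56/9 ≈ -6.2222)
((1 + V)**2)**2 = ((1 - 56/9)**2)**2 = ((-47/9)**2)**2 = (2209/81)**2 = 4879681/6561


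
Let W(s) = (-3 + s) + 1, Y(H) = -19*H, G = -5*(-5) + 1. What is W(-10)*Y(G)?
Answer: 5928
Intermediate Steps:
G = 26 (G = 25 + 1 = 26)
W(s) = -2 + s
W(-10)*Y(G) = (-2 - 10)*(-19*26) = -12*(-494) = 5928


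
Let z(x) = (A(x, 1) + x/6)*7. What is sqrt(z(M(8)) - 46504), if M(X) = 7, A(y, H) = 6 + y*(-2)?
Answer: I*sqrt(1675866)/6 ≈ 215.76*I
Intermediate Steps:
A(y, H) = 6 - 2*y
z(x) = 42 - 77*x/6 (z(x) = ((6 - 2*x) + x/6)*7 = (6 - 11*x/6)*7 = 42 - 77*x/6)
sqrt(z(M(8)) - 46504) = sqrt((42 - 77/6*7) - 46504) = sqrt((42 - 539/6) - 46504) = sqrt(-287/6 - 46504) = sqrt(-279311/6) = I*sqrt(1675866)/6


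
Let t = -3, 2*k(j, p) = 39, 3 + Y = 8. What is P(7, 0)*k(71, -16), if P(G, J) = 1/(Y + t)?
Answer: 39/4 ≈ 9.7500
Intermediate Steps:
Y = 5 (Y = -3 + 8 = 5)
k(j, p) = 39/2 (k(j, p) = (½)*39 = 39/2)
P(G, J) = ½ (P(G, J) = 1/(5 - 3) = 1/2 = ½)
P(7, 0)*k(71, -16) = (½)*(39/2) = 39/4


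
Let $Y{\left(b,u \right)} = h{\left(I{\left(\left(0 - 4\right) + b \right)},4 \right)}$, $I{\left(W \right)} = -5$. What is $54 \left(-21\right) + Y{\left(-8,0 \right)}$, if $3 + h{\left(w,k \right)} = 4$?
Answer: $-1133$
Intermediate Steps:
$h{\left(w,k \right)} = 1$ ($h{\left(w,k \right)} = -3 + 4 = 1$)
$Y{\left(b,u \right)} = 1$
$54 \left(-21\right) + Y{\left(-8,0 \right)} = 54 \left(-21\right) + 1 = -1134 + 1 = -1133$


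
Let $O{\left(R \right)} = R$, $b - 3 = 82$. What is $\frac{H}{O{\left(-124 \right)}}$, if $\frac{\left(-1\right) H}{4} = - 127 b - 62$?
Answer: $- \frac{10857}{31} \approx -350.23$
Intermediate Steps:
$b = 85$ ($b = 3 + 82 = 85$)
$H = 43428$ ($H = - 4 \left(\left(-127\right) 85 - 62\right) = - 4 \left(-10795 - 62\right) = \left(-4\right) \left(-10857\right) = 43428$)
$\frac{H}{O{\left(-124 \right)}} = \frac{43428}{-124} = 43428 \left(- \frac{1}{124}\right) = - \frac{10857}{31}$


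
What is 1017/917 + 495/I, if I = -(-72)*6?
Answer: 99251/44016 ≈ 2.2549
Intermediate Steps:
I = 432 (I = -12*(-36) = 432)
1017/917 + 495/I = 1017/917 + 495/432 = 1017*(1/917) + 495*(1/432) = 1017/917 + 55/48 = 99251/44016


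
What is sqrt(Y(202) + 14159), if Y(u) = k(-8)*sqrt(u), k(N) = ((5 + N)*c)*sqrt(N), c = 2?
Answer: sqrt(14159 - 24*I*sqrt(101)) ≈ 119.0 - 1.013*I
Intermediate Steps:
k(N) = sqrt(N)*(10 + 2*N) (k(N) = ((5 + N)*2)*sqrt(N) = (10 + 2*N)*sqrt(N) = sqrt(N)*(10 + 2*N))
Y(u) = -12*I*sqrt(2)*sqrt(u) (Y(u) = (2*sqrt(-8)*(5 - 8))*sqrt(u) = (2*(2*I*sqrt(2))*(-3))*sqrt(u) = (-12*I*sqrt(2))*sqrt(u) = -12*I*sqrt(2)*sqrt(u))
sqrt(Y(202) + 14159) = sqrt(-12*I*sqrt(2)*sqrt(202) + 14159) = sqrt(-24*I*sqrt(101) + 14159) = sqrt(14159 - 24*I*sqrt(101))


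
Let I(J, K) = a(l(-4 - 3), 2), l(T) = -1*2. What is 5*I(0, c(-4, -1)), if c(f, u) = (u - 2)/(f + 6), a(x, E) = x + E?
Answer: 0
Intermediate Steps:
l(T) = -2
a(x, E) = E + x
c(f, u) = (-2 + u)/(6 + f)
I(J, K) = 0 (I(J, K) = 2 - 2 = 0)
5*I(0, c(-4, -1)) = 5*0 = 0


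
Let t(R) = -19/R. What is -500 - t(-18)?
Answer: -9019/18 ≈ -501.06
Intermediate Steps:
-500 - t(-18) = -500 - (-19)/(-18) = -500 - (-19)*(-1)/18 = -500 - 1*19/18 = -500 - 19/18 = -9019/18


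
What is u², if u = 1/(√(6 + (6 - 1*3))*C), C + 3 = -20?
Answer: 1/4761 ≈ 0.00021004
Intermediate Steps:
C = -23 (C = -3 - 20 = -23)
u = -1/69 (u = 1/(√(6 + (6 - 1*3))*(-23)) = 1/(√(6 + (6 - 3))*(-23)) = 1/(√(6 + 3)*(-23)) = 1/(√9*(-23)) = 1/(3*(-23)) = 1/(-69) = -1/69 ≈ -0.014493)
u² = (-1/69)² = 1/4761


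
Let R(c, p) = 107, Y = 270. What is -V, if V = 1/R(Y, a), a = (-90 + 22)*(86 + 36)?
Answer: -1/107 ≈ -0.0093458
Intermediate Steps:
a = -8296 (a = -68*122 = -8296)
V = 1/107 ≈ 0.0093458
-V = -1*1/107 = -1/107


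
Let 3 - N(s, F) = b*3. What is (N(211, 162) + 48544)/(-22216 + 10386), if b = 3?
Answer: -3467/845 ≈ -4.1030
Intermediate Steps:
N(s, F) = -6 (N(s, F) = 3 - 3*3 = 3 - 1*9 = 3 - 9 = -6)
(N(211, 162) + 48544)/(-22216 + 10386) = (-6 + 48544)/(-22216 + 10386) = 48538/(-11830) = 48538*(-1/11830) = -3467/845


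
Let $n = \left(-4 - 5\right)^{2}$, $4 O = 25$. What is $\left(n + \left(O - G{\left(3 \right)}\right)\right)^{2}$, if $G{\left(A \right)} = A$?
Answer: $\frac{113569}{16} \approx 7098.1$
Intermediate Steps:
$O = \frac{25}{4}$ ($O = \frac{1}{4} \cdot 25 = \frac{25}{4} \approx 6.25$)
$n = 81$ ($n = \left(-9\right)^{2} = 81$)
$\left(n + \left(O - G{\left(3 \right)}\right)\right)^{2} = \left(81 + \left(\frac{25}{4} - 3\right)\right)^{2} = \left(81 + \frac{13}{4}\right)^{2} = \left(\frac{337}{4}\right)^{2} = \frac{113569}{16}$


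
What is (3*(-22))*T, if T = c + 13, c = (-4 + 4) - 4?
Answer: -594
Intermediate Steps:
c = -4 (c = 0 - 4 = -4)
T = 9 (T = -4 + 13 = 9)
(3*(-22))*T = (3*(-22))*9 = -66*9 = -594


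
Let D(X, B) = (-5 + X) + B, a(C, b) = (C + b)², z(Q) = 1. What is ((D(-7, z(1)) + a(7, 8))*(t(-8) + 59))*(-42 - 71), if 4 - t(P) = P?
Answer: -1716922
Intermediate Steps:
t(P) = 4 - P
D(X, B) = -5 + B + X
((D(-7, z(1)) + a(7, 8))*(t(-8) + 59))*(-42 - 71) = (((-5 + 1 - 7) + (7 + 8)²)*((4 - 1*(-8)) + 59))*(-42 - 71) = ((-11 + 15²)*((4 + 8) + 59))*(-113) = ((-11 + 225)*(12 + 59))*(-113) = (214*71)*(-113) = 15194*(-113) = -1716922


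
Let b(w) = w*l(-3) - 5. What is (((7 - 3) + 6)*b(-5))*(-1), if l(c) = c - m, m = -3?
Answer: 50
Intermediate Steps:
l(c) = 3 + c (l(c) = c - 1*(-3) = c + 3 = 3 + c)
b(w) = -5 (b(w) = w*(3 - 3) - 5 = w*0 - 5 = 0 - 5 = -5)
(((7 - 3) + 6)*b(-5))*(-1) = (((7 - 3) + 6)*(-5))*(-1) = ((4 + 6)*(-5))*(-1) = (10*(-5))*(-1) = -50*(-1) = 50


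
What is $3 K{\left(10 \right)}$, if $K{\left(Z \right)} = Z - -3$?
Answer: $39$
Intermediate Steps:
$K{\left(Z \right)} = 3 + Z$ ($K{\left(Z \right)} = Z + 3 = 3 + Z$)
$3 K{\left(10 \right)} = 3 \left(3 + 10\right) = 3 \cdot 13 = 39$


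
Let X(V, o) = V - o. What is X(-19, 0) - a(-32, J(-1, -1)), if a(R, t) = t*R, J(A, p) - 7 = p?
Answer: 173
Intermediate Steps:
J(A, p) = 7 + p
a(R, t) = R*t
X(-19, 0) - a(-32, J(-1, -1)) = (-19 - 1*0) - (-32)*(7 - 1) = (-19 + 0) - (-32)*6 = -19 - 1*(-192) = -19 + 192 = 173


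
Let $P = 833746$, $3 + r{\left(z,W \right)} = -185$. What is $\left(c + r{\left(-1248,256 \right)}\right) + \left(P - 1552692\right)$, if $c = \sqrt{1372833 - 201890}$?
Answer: $-719134 + \sqrt{1170943} \approx -7.1805 \cdot 10^{5}$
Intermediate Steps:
$r{\left(z,W \right)} = -188$ ($r{\left(z,W \right)} = -3 - 185 = -188$)
$c = \sqrt{1170943} \approx 1082.1$
$\left(c + r{\left(-1248,256 \right)}\right) + \left(P - 1552692\right) = \left(\sqrt{1170943} - 188\right) + \left(833746 - 1552692\right) = \left(-188 + \sqrt{1170943}\right) - 718946 = -719134 + \sqrt{1170943}$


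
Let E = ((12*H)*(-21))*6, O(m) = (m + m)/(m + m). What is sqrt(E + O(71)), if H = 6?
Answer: I*sqrt(9071) ≈ 95.242*I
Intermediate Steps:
O(m) = 1 (O(m) = (2*m)/((2*m)) = (2*m)*(1/(2*m)) = 1)
E = -9072 (E = ((12*6)*(-21))*6 = (72*(-21))*6 = -1512*6 = -9072)
sqrt(E + O(71)) = sqrt(-9072 + 1) = sqrt(-9071) = I*sqrt(9071)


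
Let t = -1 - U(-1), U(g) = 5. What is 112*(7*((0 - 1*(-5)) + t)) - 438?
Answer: -1222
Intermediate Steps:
t = -6 (t = -1 - 1*5 = -1 - 5 = -6)
112*(7*((0 - 1*(-5)) + t)) - 438 = 112*(7*((0 - 1*(-5)) - 6)) - 438 = 112*(7*((0 + 5) - 6)) - 438 = 112*(7*(5 - 6)) - 438 = 112*(7*(-1)) - 438 = 112*(-7) - 438 = -784 - 438 = -1222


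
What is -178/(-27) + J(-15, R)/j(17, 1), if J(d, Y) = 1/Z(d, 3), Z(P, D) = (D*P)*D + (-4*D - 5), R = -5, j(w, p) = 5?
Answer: 135253/20520 ≈ 6.5913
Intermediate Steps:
Z(P, D) = -5 - 4*D + P*D² (Z(P, D) = P*D² + (-5 - 4*D) = -5 - 4*D + P*D²)
J(d, Y) = 1/(-17 + 9*d) (J(d, Y) = 1/(-5 - 4*3 + d*3²) = 1/(-5 - 12 + d*9) = 1/(-5 - 12 + 9*d) = 1/(-17 + 9*d))
-178/(-27) + J(-15, R)/j(17, 1) = -178/(-27) + 1/((-17 + 9*(-15))*5) = -178*(-1/27) + (⅕)/(-17 - 135) = 178/27 + (⅕)/(-152) = 178/27 - 1/152*⅕ = 178/27 - 1/760 = 135253/20520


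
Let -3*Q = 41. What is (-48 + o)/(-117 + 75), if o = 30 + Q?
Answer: 95/126 ≈ 0.75397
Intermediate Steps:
Q = -41/3 (Q = -⅓*41 = -41/3 ≈ -13.667)
o = 49/3 (o = 30 - 41/3 = 49/3 ≈ 16.333)
(-48 + o)/(-117 + 75) = (-48 + 49/3)/(-117 + 75) = -95/3/(-42) = -1/42*(-95/3) = 95/126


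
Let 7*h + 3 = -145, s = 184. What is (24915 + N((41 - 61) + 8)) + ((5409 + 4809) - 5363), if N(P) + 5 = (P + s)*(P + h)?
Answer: 168451/7 ≈ 24064.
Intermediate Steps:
h = -148/7 (h = -3/7 + (⅐)*(-145) = -3/7 - 145/7 = -148/7 ≈ -21.143)
N(P) = -5 + (184 + P)*(-148/7 + P) (N(P) = -5 + (P + 184)*(P - 148/7) = -5 + (184 + P)*(-148/7 + P))
(24915 + N((41 - 61) + 8)) + ((5409 + 4809) - 5363) = (24915 + (-27267/7 + ((41 - 61) + 8)² + 1140*((41 - 61) + 8)/7)) + ((5409 + 4809) - 5363) = (24915 + (-27267/7 + (-20 + 8)² + 1140*(-20 + 8)/7)) + (10218 - 5363) = (24915 + (-27267/7 + (-12)² + (1140/7)*(-12))) + 4855 = (24915 + (-27267/7 + 144 - 13680/7)) + 4855 = (24915 - 39939/7) + 4855 = 134466/7 + 4855 = 168451/7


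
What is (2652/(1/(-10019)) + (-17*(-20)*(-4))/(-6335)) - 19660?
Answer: -33689590544/1267 ≈ -2.6590e+7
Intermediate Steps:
(2652/(1/(-10019)) + (-17*(-20)*(-4))/(-6335)) - 19660 = (2652/(-1/10019) + (340*(-4))*(-1/6335)) - 19660 = (2652*(-10019) - 1360*(-1/6335)) - 19660 = (-26570388 + 272/1267) - 19660 = -33664681324/1267 - 19660 = -33689590544/1267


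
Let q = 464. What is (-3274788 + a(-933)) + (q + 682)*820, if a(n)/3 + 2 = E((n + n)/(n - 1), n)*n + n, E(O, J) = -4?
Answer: -2326677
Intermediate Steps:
a(n) = -6 - 9*n (a(n) = -6 + 3*(-4*n + n) = -6 + 3*(-3*n) = -6 - 9*n)
(-3274788 + a(-933)) + (q + 682)*820 = (-3274788 + (-6 - 9*(-933))) + (464 + 682)*820 = (-3274788 + (-6 + 8397)) + 1146*820 = (-3274788 + 8391) + 939720 = -3266397 + 939720 = -2326677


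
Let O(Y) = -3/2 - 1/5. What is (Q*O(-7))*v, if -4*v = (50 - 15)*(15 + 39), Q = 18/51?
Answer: 567/2 ≈ 283.50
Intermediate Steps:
O(Y) = -17/10 (O(Y) = -3*½ - 1*⅕ = -3/2 - ⅕ = -17/10)
Q = 6/17 (Q = 18*(1/51) = 6/17 ≈ 0.35294)
v = -945/2 (v = -(50 - 15)*(15 + 39)/4 = -35*54/4 = -¼*1890 = -945/2 ≈ -472.50)
(Q*O(-7))*v = ((6/17)*(-17/10))*(-945/2) = -⅗*(-945/2) = 567/2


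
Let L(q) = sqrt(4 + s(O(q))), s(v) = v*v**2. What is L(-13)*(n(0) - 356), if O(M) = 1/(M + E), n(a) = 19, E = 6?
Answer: -337*sqrt(9597)/49 ≈ -673.75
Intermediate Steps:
O(M) = 1/(6 + M) (O(M) = 1/(M + 6) = 1/(6 + M))
s(v) = v**3
L(q) = sqrt(4 + (6 + q)**(-3)) (L(q) = sqrt(4 + (1/(6 + q))**3) = sqrt(4 + (6 + q)**(-3)))
L(-13)*(n(0) - 356) = sqrt(4 + (6 - 13)**(-3))*(19 - 356) = sqrt(4 + (-7)**(-3))*(-337) = sqrt(4 - 1/343)*(-337) = sqrt(1371/343)*(-337) = (sqrt(9597)/49)*(-337) = -337*sqrt(9597)/49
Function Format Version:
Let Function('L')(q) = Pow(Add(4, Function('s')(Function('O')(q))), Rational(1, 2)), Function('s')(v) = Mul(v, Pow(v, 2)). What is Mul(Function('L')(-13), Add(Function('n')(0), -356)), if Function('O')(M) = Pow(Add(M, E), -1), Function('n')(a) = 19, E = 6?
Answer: Mul(Rational(-337, 49), Pow(9597, Rational(1, 2))) ≈ -673.75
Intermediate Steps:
Function('O')(M) = Pow(Add(6, M), -1) (Function('O')(M) = Pow(Add(M, 6), -1) = Pow(Add(6, M), -1))
Function('s')(v) = Pow(v, 3)
Function('L')(q) = Pow(Add(4, Pow(Add(6, q), -3)), Rational(1, 2)) (Function('L')(q) = Pow(Add(4, Pow(Pow(Add(6, q), -1), 3)), Rational(1, 2)) = Pow(Add(4, Pow(Add(6, q), -3)), Rational(1, 2)))
Mul(Function('L')(-13), Add(Function('n')(0), -356)) = Mul(Pow(Add(4, Pow(Add(6, -13), -3)), Rational(1, 2)), Add(19, -356)) = Mul(Pow(Add(4, Pow(-7, -3)), Rational(1, 2)), -337) = Mul(Pow(Add(4, Rational(-1, 343)), Rational(1, 2)), -337) = Mul(Pow(Rational(1371, 343), Rational(1, 2)), -337) = Mul(Mul(Rational(1, 49), Pow(9597, Rational(1, 2))), -337) = Mul(Rational(-337, 49), Pow(9597, Rational(1, 2)))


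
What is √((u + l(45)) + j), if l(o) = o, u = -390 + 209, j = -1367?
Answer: 3*I*√167 ≈ 38.769*I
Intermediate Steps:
u = -181
√((u + l(45)) + j) = √((-181 + 45) - 1367) = √(-136 - 1367) = √(-1503) = 3*I*√167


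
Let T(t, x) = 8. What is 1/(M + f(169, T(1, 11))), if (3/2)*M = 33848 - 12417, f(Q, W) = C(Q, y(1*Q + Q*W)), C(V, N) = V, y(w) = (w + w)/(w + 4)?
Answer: 3/43369 ≈ 6.9174e-5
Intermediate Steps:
y(w) = 2*w/(4 + w) (y(w) = (2*w)/(4 + w) = 2*w/(4 + w))
f(Q, W) = Q
M = 42862/3 (M = 2*(33848 - 12417)/3 = (⅔)*21431 = 42862/3 ≈ 14287.)
1/(M + f(169, T(1, 11))) = 1/(42862/3 + 169) = 1/(43369/3) = 3/43369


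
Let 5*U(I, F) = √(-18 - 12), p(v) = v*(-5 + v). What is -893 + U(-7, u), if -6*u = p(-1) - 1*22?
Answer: -893 + I*√30/5 ≈ -893.0 + 1.0954*I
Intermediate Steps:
u = 8/3 (u = -(-(-5 - 1) - 1*22)/6 = -(-1*(-6) - 22)/6 = -(6 - 22)/6 = -⅙*(-16) = 8/3 ≈ 2.6667)
U(I, F) = I*√30/5 (U(I, F) = √(-18 - 12)/5 = √(-30)/5 = (I*√30)/5 = I*√30/5)
-893 + U(-7, u) = -893 + I*√30/5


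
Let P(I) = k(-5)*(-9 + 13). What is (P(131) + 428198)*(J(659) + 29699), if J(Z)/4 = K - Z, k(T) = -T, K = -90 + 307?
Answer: 11960556958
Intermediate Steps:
K = 217
J(Z) = 868 - 4*Z (J(Z) = 4*(217 - Z) = 868 - 4*Z)
P(I) = 20 (P(I) = (-1*(-5))*(-9 + 13) = 5*4 = 20)
(P(131) + 428198)*(J(659) + 29699) = (20 + 428198)*((868 - 4*659) + 29699) = 428218*((868 - 2636) + 29699) = 428218*(-1768 + 29699) = 428218*27931 = 11960556958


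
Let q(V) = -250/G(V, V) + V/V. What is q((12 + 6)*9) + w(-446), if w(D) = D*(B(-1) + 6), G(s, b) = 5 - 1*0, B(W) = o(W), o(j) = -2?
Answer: -1833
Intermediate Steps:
B(W) = -2
G(s, b) = 5 (G(s, b) = 5 + 0 = 5)
w(D) = 4*D (w(D) = D*(-2 + 6) = D*4 = 4*D)
q(V) = -49 (q(V) = -250/5 + V/V = -250*⅕ + 1 = -50 + 1 = -49)
q((12 + 6)*9) + w(-446) = -49 + 4*(-446) = -49 - 1784 = -1833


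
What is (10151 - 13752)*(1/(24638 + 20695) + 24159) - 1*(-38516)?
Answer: -3942068966920/45333 ≈ -8.6958e+7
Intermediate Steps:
(10151 - 13752)*(1/(24638 + 20695) + 24159) - 1*(-38516) = -3601*(1/45333 + 24159) + 38516 = -3601*1095199948/45333 + 38516 = -3943815012748/45333 + 38516 = -3942068966920/45333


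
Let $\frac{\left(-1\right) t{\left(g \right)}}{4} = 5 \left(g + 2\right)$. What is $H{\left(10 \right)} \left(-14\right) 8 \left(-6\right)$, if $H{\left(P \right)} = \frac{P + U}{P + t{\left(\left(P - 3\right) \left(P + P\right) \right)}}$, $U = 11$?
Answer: $- \frac{7056}{1415} \approx -4.9866$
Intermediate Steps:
$t{\left(g \right)} = -40 - 20 g$ ($t{\left(g \right)} = - 4 \cdot 5 \left(g + 2\right) = - 4 \cdot 5 \left(2 + g\right) = - 4 \left(10 + 5 g\right) = -40 - 20 g$)
$H{\left(P \right)} = \frac{11 + P}{-40 + P - 40 P \left(-3 + P\right)}$ ($H{\left(P \right)} = \frac{P + 11}{P - \left(40 + 20 \left(P - 3\right) \left(P + P\right)\right)} = \frac{11 + P}{P - \left(40 + 20 \left(-3 + P\right) 2 P\right)} = \frac{11 + P}{P - \left(40 + 20 \cdot 2 P \left(-3 + P\right)\right)} = \frac{11 + P}{P - \left(40 + 40 P \left(-3 + P\right)\right)} = \frac{11 + P}{-40 + P - 40 P \left(-3 + P\right)}$)
$H{\left(10 \right)} \left(-14\right) 8 \left(-6\right) = \frac{-11 - 10}{40 - 10 + 40 \cdot 10 \left(-3 + 10\right)} \left(-14\right) 8 \left(-6\right) = \frac{-11 - 10}{40 - 10 + 40 \cdot 10 \cdot 7} \left(-14\right) \left(-48\right) = \frac{1}{40 - 10 + 2800} \left(-21\right) \left(-14\right) \left(-48\right) = \frac{1}{2830} \left(-21\right) \left(-14\right) \left(-48\right) = \left(- \frac{21}{2830}\right) \left(-14\right) \left(-48\right) = \frac{147}{1415} \left(-48\right) = - \frac{7056}{1415}$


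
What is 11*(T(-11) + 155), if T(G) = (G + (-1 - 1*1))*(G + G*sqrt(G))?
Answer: 3278 + 1573*I*sqrt(11) ≈ 3278.0 + 5217.1*I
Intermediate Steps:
T(G) = (-2 + G)*(G + G**(3/2)) (T(G) = (G + (-1 - 1))*(G + G**(3/2)) = (G - 2)*(G + G**(3/2)) = (-2 + G)*(G + G**(3/2)))
11*(T(-11) + 155) = 11*(((-11)**2 + (-11)**(5/2) - 2*(-11) - (-22)*I*sqrt(11)) + 155) = 11*((121 + 121*I*sqrt(11) + 22 - (-22)*I*sqrt(11)) + 155) = 11*((121 + 121*I*sqrt(11) + 22 + 22*I*sqrt(11)) + 155) = 11*((143 + 143*I*sqrt(11)) + 155) = 11*(298 + 143*I*sqrt(11)) = 3278 + 1573*I*sqrt(11)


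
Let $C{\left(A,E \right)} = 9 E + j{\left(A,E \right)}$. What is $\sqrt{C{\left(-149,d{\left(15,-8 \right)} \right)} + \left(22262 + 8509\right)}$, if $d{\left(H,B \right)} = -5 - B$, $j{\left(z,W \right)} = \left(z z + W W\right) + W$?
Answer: $\sqrt{53011} \approx 230.24$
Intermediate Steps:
$j{\left(z,W \right)} = W + W^{2} + z^{2}$ ($j{\left(z,W \right)} = \left(z^{2} + W^{2}\right) + W = \left(W^{2} + z^{2}\right) + W = W + W^{2} + z^{2}$)
$C{\left(A,E \right)} = A^{2} + E^{2} + 10 E$ ($C{\left(A,E \right)} = 9 E + \left(E + E^{2} + A^{2}\right) = 9 E + \left(E + A^{2} + E^{2}\right) = A^{2} + E^{2} + 10 E$)
$\sqrt{C{\left(-149,d{\left(15,-8 \right)} \right)} + \left(22262 + 8509\right)} = \sqrt{\left(\left(-149\right)^{2} + \left(-5 - -8\right)^{2} + 10 \left(-5 - -8\right)\right) + \left(22262 + 8509\right)} = \sqrt{\left(22201 + \left(-5 + 8\right)^{2} + 10 \left(-5 + 8\right)\right) + 30771} = \sqrt{\left(22201 + 3^{2} + 10 \cdot 3\right) + 30771} = \sqrt{\left(22201 + 9 + 30\right) + 30771} = \sqrt{22240 + 30771} = \sqrt{53011}$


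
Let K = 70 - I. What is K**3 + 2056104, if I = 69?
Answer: 2056105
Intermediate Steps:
K = 1 (K = 70 - 1*69 = 70 - 69 = 1)
K**3 + 2056104 = 1**3 + 2056104 = 1 + 2056104 = 2056105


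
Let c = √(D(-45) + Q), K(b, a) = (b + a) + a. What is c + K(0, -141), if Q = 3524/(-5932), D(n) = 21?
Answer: -282 + √44878546/1483 ≈ -277.48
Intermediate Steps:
Q = -881/1483 (Q = 3524*(-1/5932) = -881/1483 ≈ -0.59407)
K(b, a) = b + 2*a (K(b, a) = (a + b) + a = b + 2*a)
c = √44878546/1483 (c = √(21 - 881/1483) = √(30262/1483) = √44878546/1483 ≈ 4.5173)
c + K(0, -141) = √44878546/1483 + (0 + 2*(-141)) = √44878546/1483 + (0 - 282) = √44878546/1483 - 282 = -282 + √44878546/1483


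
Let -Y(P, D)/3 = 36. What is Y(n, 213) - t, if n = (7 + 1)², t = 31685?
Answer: -31793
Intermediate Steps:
n = 64 (n = 8² = 64)
Y(P, D) = -108 (Y(P, D) = -3*36 = -108)
Y(n, 213) - t = -108 - 1*31685 = -108 - 31685 = -31793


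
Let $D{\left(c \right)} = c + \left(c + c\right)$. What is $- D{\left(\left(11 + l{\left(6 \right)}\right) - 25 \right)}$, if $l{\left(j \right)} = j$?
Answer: $24$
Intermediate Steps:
$D{\left(c \right)} = 3 c$ ($D{\left(c \right)} = c + 2 c = 3 c$)
$- D{\left(\left(11 + l{\left(6 \right)}\right) - 25 \right)} = - 3 \left(\left(11 + 6\right) - 25\right) = - 3 \left(17 - 25\right) = - 3 \left(-8\right) = \left(-1\right) \left(-24\right) = 24$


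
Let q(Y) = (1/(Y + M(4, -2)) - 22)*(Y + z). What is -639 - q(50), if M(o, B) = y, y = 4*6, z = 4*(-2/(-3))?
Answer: 57604/111 ≈ 518.96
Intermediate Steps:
z = 8/3 (z = 4*(-2*(-1/3)) = 4*(2/3) = 8/3 ≈ 2.6667)
y = 24
M(o, B) = 24
q(Y) = (-22 + 1/(24 + Y))*(8/3 + Y) (q(Y) = (1/(Y + 24) - 22)*(Y + 8/3) = (1/(24 + Y) - 22)*(8/3 + Y) = (-22 + 1/(24 + Y))*(8/3 + Y))
-639 - q(50) = -639 - (-4216 - 1757*50 - 66*50**2)/(3*(24 + 50)) = -639 - (-4216 - 87850 - 66*2500)/(3*74) = -639 - (-4216 - 87850 - 165000)/(3*74) = -639 - (-257066)/(3*74) = -639 - 1*(-128533/111) = -639 + 128533/111 = 57604/111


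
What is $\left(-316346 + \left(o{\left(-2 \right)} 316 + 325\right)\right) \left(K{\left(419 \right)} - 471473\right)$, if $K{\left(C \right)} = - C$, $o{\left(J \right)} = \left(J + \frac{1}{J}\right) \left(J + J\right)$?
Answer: $147636603012$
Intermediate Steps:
$o{\left(J \right)} = 2 J \left(J + \frac{1}{J}\right)$ ($o{\left(J \right)} = \left(J + \frac{1}{J}\right) 2 J = 2 J \left(J + \frac{1}{J}\right)$)
$\left(-316346 + \left(o{\left(-2 \right)} 316 + 325\right)\right) \left(K{\left(419 \right)} - 471473\right) = \left(-316346 + \left(\left(2 + 2 \left(-2\right)^{2}\right) 316 + 325\right)\right) \left(\left(-1\right) 419 - 471473\right) = \left(-316346 + \left(\left(2 + 2 \cdot 4\right) 316 + 325\right)\right) \left(-419 - 471473\right) = \left(-316346 + \left(\left(2 + 8\right) 316 + 325\right)\right) \left(-471892\right) = \left(-316346 + \left(10 \cdot 316 + 325\right)\right) \left(-471892\right) = \left(-316346 + \left(3160 + 325\right)\right) \left(-471892\right) = \left(-316346 + 3485\right) \left(-471892\right) = \left(-312861\right) \left(-471892\right) = 147636603012$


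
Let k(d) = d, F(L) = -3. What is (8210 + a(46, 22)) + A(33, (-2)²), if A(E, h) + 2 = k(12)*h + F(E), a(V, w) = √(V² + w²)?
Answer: 8253 + 10*√26 ≈ 8304.0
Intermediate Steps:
A(E, h) = -5 + 12*h (A(E, h) = -2 + (12*h - 3) = -2 + (-3 + 12*h) = -5 + 12*h)
(8210 + a(46, 22)) + A(33, (-2)²) = (8210 + √(46² + 22²)) + (-5 + 12*(-2)²) = (8210 + √(2116 + 484)) + (-5 + 12*4) = (8210 + √2600) + (-5 + 48) = (8210 + 10*√26) + 43 = 8253 + 10*√26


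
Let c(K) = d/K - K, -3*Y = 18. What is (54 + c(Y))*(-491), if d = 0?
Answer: -29460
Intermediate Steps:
Y = -6 (Y = -1/3*18 = -6)
c(K) = -K (c(K) = 0/K - K = 0 - K = -K)
(54 + c(Y))*(-491) = (54 - 1*(-6))*(-491) = (54 + 6)*(-491) = 60*(-491) = -29460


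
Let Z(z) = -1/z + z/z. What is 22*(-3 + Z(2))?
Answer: -55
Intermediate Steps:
Z(z) = 1 - 1/z (Z(z) = -1/z + 1 = 1 - 1/z)
22*(-3 + Z(2)) = 22*(-3 + (-1 + 2)/2) = 22*(-3 + (½)*1) = 22*(-3 + ½) = 22*(-5/2) = -55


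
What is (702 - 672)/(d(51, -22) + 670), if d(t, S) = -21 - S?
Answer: 30/671 ≈ 0.044709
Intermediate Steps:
(702 - 672)/(d(51, -22) + 670) = (702 - 672)/((-21 - 1*(-22)) + 670) = 30/((-21 + 22) + 670) = 30/(1 + 670) = 30/671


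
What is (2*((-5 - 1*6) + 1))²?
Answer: 400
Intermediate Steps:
(2*((-5 - 1*6) + 1))² = (2*((-5 - 6) + 1))² = (2*(-11 + 1))² = (2*(-10))² = (-20)² = 400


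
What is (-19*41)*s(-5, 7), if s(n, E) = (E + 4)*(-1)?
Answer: 8569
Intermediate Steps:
s(n, E) = -4 - E (s(n, E) = (4 + E)*(-1) = -4 - E)
(-19*41)*s(-5, 7) = (-19*41)*(-4 - 1*7) = -779*(-4 - 7) = -779*(-11) = 8569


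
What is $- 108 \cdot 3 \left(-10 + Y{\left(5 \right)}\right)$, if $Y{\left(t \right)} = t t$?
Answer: $-4860$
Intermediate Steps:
$Y{\left(t \right)} = t^{2}$
$- 108 \cdot 3 \left(-10 + Y{\left(5 \right)}\right) = - 108 \cdot 3 \left(-10 + 5^{2}\right) = - 108 \cdot 3 \left(-10 + 25\right) = - 108 \cdot 3 \cdot 15 = \left(-108\right) 45 = -4860$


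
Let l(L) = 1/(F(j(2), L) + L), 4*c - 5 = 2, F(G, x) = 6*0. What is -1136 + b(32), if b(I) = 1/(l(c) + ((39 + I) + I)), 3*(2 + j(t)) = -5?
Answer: -823593/725 ≈ -1136.0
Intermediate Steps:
j(t) = -11/3 (j(t) = -2 + (⅓)*(-5) = -2 - 5/3 = -11/3)
F(G, x) = 0
c = 7/4 (c = 5/4 + (¼)*2 = 5/4 + ½ = 7/4 ≈ 1.7500)
l(L) = 1/L (l(L) = 1/(0 + L) = 1/L)
b(I) = 1/(277/7 + 2*I) (b(I) = 1/(1/(7/4) + ((39 + I) + I)) = 1/(4/7 + (39 + 2*I)) = 1/(277/7 + 2*I))
-1136 + b(32) = -1136 + 7/(277 + 14*32) = -1136 + 7/(277 + 448) = -1136 + 7/725 = -823593/725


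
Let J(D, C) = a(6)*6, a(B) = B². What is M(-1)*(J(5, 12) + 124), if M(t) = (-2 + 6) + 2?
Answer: 2040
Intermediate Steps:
M(t) = 6 (M(t) = 4 + 2 = 6)
J(D, C) = 216 (J(D, C) = 6²*6 = 36*6 = 216)
M(-1)*(J(5, 12) + 124) = 6*(216 + 124) = 6*340 = 2040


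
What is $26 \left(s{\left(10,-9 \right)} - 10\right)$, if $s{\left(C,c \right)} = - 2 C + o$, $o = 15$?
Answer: $-390$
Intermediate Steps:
$s{\left(C,c \right)} = 15 - 2 C$ ($s{\left(C,c \right)} = - 2 C + 15 = 15 - 2 C$)
$26 \left(s{\left(10,-9 \right)} - 10\right) = 26 \left(\left(15 - 20\right) - 10\right) = 26 \left(-5 - 10\right) = 26 \left(-15\right) = -390$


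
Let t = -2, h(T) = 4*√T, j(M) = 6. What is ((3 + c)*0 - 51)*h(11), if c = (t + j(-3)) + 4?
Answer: -204*√11 ≈ -676.59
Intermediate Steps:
c = 8 (c = (-2 + 6) + 4 = 4 + 4 = 8)
((3 + c)*0 - 51)*h(11) = ((3 + 8)*0 - 51)*(4*√11) = (11*0 - 51)*(4*√11) = (0 - 51)*(4*√11) = -204*√11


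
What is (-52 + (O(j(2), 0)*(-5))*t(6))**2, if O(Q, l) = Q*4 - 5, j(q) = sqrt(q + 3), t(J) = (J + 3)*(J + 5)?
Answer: 25472929 - 9595080*sqrt(5) ≈ 4.0177e+6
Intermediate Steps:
t(J) = (3 + J)*(5 + J)
j(q) = sqrt(3 + q)
O(Q, l) = -5 + 4*Q (O(Q, l) = 4*Q - 5 = -5 + 4*Q)
(-52 + (O(j(2), 0)*(-5))*t(6))**2 = (-52 + ((-5 + 4*sqrt(3 + 2))*(-5))*(15 + 6**2 + 8*6))**2 = (-52 + ((-5 + 4*sqrt(5))*(-5))*(15 + 36 + 48))**2 = (-52 + (25 - 20*sqrt(5))*99)**2 = (-52 + (2475 - 1980*sqrt(5)))**2 = (2423 - 1980*sqrt(5))**2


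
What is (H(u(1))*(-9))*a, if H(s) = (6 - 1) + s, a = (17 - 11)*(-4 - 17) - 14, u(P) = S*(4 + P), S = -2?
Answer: -6300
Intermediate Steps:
u(P) = -8 - 2*P (u(P) = -2*(4 + P) = -8 - 2*P)
a = -140 (a = 6*(-21) - 14 = -126 - 14 = -140)
H(s) = 5 + s
(H(u(1))*(-9))*a = ((5 + (-8 - 2*1))*(-9))*(-140) = ((5 + (-8 - 2))*(-9))*(-140) = ((5 - 10)*(-9))*(-140) = -5*(-9)*(-140) = 45*(-140) = -6300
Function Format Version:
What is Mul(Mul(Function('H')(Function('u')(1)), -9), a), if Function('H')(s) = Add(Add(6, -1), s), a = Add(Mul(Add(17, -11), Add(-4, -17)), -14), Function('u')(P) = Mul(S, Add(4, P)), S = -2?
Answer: -6300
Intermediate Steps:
Function('u')(P) = Add(-8, Mul(-2, P)) (Function('u')(P) = Mul(-2, Add(4, P)) = Add(-8, Mul(-2, P)))
a = -140 (a = Add(Mul(6, -21), -14) = Add(-126, -14) = -140)
Function('H')(s) = Add(5, s)
Mul(Mul(Function('H')(Function('u')(1)), -9), a) = Mul(Mul(Add(5, Add(-8, Mul(-2, 1))), -9), -140) = Mul(Mul(Add(5, Add(-8, -2)), -9), -140) = Mul(Mul(Add(5, -10), -9), -140) = Mul(Mul(-5, -9), -140) = Mul(45, -140) = -6300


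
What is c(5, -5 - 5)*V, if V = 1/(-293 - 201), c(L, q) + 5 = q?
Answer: 15/494 ≈ 0.030364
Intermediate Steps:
c(L, q) = -5 + q
V = -1/494 (V = 1/(-494) = -1/494 ≈ -0.0020243)
c(5, -5 - 5)*V = (-5 + (-5 - 5))*(-1/494) = (-5 - 10)*(-1/494) = -15*(-1/494) = 15/494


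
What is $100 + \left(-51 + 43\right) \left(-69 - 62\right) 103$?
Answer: $108044$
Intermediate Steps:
$100 + \left(-51 + 43\right) \left(-69 - 62\right) 103 = 100 + \left(-8\right) \left(-131\right) 103 = 100 + 1048 \cdot 103 = 100 + 107944 = 108044$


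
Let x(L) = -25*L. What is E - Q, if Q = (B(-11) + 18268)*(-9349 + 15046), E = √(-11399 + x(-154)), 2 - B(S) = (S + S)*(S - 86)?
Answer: -91926792 + I*√7549 ≈ -9.1927e+7 + 86.885*I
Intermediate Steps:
B(S) = 2 - 2*S*(-86 + S) (B(S) = 2 - (S + S)*(S - 86) = 2 - 2*S*(-86 + S))
E = I*√7549 (E = √(-11399 - 25*(-154)) = √(-11399 + 3850) = √(-7549) = I*√7549 ≈ 86.885*I)
Q = 91926792 (Q = ((2 - 2*(-11)² + 172*(-11)) + 18268)*(-9349 + 15046) = ((2 - 2*121 - 1892) + 18268)*5697 = ((2 - 242 - 1892) + 18268)*5697 = (-2132 + 18268)*5697 = 16136*5697 = 91926792)
E - Q = I*√7549 - 1*91926792 = I*√7549 - 91926792 = -91926792 + I*√7549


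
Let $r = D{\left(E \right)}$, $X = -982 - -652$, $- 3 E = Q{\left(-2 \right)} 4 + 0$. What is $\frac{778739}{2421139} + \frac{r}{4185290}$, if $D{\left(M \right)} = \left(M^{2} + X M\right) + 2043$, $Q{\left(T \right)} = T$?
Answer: $\frac{29358733958599}{91198519607790} \approx 0.32192$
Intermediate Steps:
$E = \frac{8}{3}$ ($E = - \frac{\left(-2\right) 4 + 0}{3} = - \frac{-8 + 0}{3} = \left(- \frac{1}{3}\right) \left(-8\right) = \frac{8}{3} \approx 2.6667$)
$X = -330$ ($X = -982 + 652 = -330$)
$D{\left(M \right)} = 2043 + M^{2} - 330 M$ ($D{\left(M \right)} = \left(M^{2} - 330 M\right) + 2043 = 2043 + M^{2} - 330 M$)
$r = \frac{10531}{9}$ ($r = 2043 + \left(\frac{8}{3}\right)^{2} - 880 = 2043 + \frac{64}{9} - 880 = \frac{10531}{9} \approx 1170.1$)
$\frac{778739}{2421139} + \frac{r}{4185290} = \frac{778739}{2421139} + \frac{10531}{9 \cdot 4185290} = 778739 \cdot \frac{1}{2421139} + \frac{10531}{9} \cdot \frac{1}{4185290} = \frac{778739}{2421139} + \frac{10531}{37667610} = \frac{29358733958599}{91198519607790}$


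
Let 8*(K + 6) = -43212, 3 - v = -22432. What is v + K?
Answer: 34055/2 ≈ 17028.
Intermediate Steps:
v = 22435 (v = 3 - 1*(-22432) = 3 + 22432 = 22435)
K = -10815/2 (K = -6 + (⅛)*(-43212) = -6 - 10803/2 = -10815/2 ≈ -5407.5)
v + K = 22435 - 10815/2 = 34055/2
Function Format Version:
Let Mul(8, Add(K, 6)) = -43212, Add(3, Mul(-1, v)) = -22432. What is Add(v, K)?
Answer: Rational(34055, 2) ≈ 17028.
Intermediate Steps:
v = 22435 (v = Add(3, Mul(-1, -22432)) = Add(3, 22432) = 22435)
K = Rational(-10815, 2) (K = Add(-6, Mul(Rational(1, 8), -43212)) = Add(-6, Rational(-10803, 2)) = Rational(-10815, 2) ≈ -5407.5)
Add(v, K) = Add(22435, Rational(-10815, 2)) = Rational(34055, 2)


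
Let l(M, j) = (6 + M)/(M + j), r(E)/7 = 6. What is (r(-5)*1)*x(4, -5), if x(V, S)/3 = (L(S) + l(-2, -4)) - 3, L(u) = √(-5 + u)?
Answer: -462 + 126*I*√10 ≈ -462.0 + 398.45*I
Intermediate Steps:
r(E) = 42 (r(E) = 7*6 = 42)
l(M, j) = (6 + M)/(M + j)
x(V, S) = -11 + 3*√(-5 + S) (x(V, S) = 3*((√(-5 + S) + (6 - 2)/(-2 - 4)) - 3) = 3*((√(-5 + S) + 4/(-6)) - 3) = 3*((√(-5 + S) - ⅙*4) - 3) = 3*((√(-5 + S) - ⅔) - 3) = 3*((-⅔ + √(-5 + S)) - 3) = 3*(-11/3 + √(-5 + S)) = -11 + 3*√(-5 + S))
(r(-5)*1)*x(4, -5) = (42*1)*(-11 + 3*√(-5 - 5)) = 42*(-11 + 3*√(-10)) = 42*(-11 + 3*(I*√10)) = 42*(-11 + 3*I*√10) = -462 + 126*I*√10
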